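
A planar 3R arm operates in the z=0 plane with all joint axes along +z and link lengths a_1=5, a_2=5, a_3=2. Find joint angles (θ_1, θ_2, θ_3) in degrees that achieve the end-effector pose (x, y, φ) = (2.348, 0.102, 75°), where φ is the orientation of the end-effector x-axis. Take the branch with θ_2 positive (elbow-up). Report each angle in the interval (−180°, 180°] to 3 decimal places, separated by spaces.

-119.992 150.000 44.992

wrist centre = target − a_3·(cos φ, sin φ) = (1.8304, -1.8299)
cos θ_2 = (6.6986−5²−5²)/(2·5·5) = -0.8660; θ_2 = 150.0003° (elbow-up)
β = atan2(-1.8299,1.8304) = -44.9920°; ψ = atan2(2.5000,0.6699) = 75.0002°
θ_1 = β − ψ = -119.9922°
θ_3 = φ − θ_1 − θ_2 = 44.9918° (wrapped to (-180°,180°])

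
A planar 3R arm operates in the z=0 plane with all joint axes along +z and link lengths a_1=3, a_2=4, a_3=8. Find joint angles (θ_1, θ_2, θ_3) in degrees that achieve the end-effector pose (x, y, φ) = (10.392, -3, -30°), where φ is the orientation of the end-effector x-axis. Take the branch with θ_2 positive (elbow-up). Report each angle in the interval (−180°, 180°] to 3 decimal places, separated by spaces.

-57.799 120.006 -92.207

wrist centre = target − a_3·(cos φ, sin φ) = (3.4638, 1.0000)
cos θ_2 = (12.9979−3²−4²)/(2·3·4) = -0.5001; θ_2 = 120.0058° (elbow-up)
β = atan2(1.0000,3.4638) = 16.1035°; ψ = atan2(3.4639,0.9996) = 73.9024°
θ_1 = β − ψ = -57.7989°
θ_3 = φ − θ_1 − θ_2 = -92.2069° (wrapped to (-180°,180°])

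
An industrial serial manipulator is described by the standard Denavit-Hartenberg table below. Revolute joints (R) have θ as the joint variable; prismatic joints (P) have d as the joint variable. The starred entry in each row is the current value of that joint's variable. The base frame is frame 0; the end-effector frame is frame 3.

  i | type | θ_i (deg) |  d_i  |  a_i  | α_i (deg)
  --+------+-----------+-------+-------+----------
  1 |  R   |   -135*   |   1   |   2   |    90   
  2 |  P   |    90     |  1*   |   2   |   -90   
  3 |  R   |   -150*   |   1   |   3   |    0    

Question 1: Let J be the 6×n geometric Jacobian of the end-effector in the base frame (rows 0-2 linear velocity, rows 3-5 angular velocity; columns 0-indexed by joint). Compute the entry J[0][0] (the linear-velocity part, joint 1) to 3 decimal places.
-1.061

axis z_0 = ẑ; lever o_n−o_0 = (-2.4749,1.0607,0.4019)
cross product → J_v[:, 0] = (-1.0607,-2.4749,0.0000)
J_ω[:, 0] = z_0
entry J[0][0] = -1.0607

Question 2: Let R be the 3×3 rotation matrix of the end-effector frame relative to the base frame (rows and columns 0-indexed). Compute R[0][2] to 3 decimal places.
End-effector z-axis (col 2 of R) = (0.7071,0.7071,0.0000)
R[0][2] = 0.7071

0.707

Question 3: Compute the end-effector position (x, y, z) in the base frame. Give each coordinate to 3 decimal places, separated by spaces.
after link 1: o_1 = (-1.4142, -1.4142, 1.0000)
after link 2: o_2 = (-2.1213, -0.7071, 3.0000)
after link 3: o_3 = (-2.4749, 1.0607, 0.4019)

-2.475 1.061 0.402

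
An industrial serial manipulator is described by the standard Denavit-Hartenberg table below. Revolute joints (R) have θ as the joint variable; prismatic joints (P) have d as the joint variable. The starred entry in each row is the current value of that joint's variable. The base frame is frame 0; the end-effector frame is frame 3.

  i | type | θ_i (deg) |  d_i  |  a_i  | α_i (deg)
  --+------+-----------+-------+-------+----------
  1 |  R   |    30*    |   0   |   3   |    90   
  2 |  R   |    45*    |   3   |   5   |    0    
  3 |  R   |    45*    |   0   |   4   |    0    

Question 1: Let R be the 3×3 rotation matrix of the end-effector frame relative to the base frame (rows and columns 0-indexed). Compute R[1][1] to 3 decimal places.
-0.500

End-effector y-axis (col 1 of R) = (-0.8660,-0.5000,0.0000)
R[1][1] = -0.5000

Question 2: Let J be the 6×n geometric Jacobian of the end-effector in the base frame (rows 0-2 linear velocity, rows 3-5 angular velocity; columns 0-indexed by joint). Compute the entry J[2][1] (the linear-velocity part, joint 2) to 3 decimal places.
3.536

axis z_1 = (0.5000,-0.8660,0.0000); lever o_n−o_1 = (4.5619,-0.8303,7.5355)
cross product → J_v[:, 1] = (-6.5260,-3.7678,3.5355)
J_ω[:, 1] = z_1
entry J[2][1] = 3.5355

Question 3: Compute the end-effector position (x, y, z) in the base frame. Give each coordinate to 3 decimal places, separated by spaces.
7.160 0.670 7.536

after link 1: o_1 = (2.5981, 1.5000, 0.0000)
after link 2: o_2 = (7.1599, 0.6697, 3.5355)
after link 3: o_3 = (7.1599, 0.6697, 7.5355)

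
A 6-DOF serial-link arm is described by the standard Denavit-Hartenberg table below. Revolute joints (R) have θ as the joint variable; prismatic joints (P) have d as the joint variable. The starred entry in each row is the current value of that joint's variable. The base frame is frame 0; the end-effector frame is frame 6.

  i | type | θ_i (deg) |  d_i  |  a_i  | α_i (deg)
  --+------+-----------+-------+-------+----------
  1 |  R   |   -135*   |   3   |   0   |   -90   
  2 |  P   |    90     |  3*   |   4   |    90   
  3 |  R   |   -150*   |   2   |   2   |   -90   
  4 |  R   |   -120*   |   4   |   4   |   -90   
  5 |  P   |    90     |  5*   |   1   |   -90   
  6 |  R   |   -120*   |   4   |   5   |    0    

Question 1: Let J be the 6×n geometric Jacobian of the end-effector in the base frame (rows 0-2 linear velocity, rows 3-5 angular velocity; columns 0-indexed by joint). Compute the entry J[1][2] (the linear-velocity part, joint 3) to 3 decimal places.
4.228

axis z_2 = (-0.7071,-0.7071,0.0000); lever o_n−o_2 = (-11.6448,2.2190,5.9796)
cross product → J_v[:, 2] = (-4.2282,4.2282,-9.8032)
J_ω[:, 2] = z_2
entry J[1][2] = 4.2282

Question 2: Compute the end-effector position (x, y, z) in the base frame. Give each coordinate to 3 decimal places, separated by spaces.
after link 1: o_1 = (0.0000, 0.0000, 3.0000)
after link 2: o_2 = (2.1213, -2.1213, -1.0000)
after link 3: o_3 = (0.0000, -2.8284, 0.7321)
after link 4: o_4 = (-4.1919, -3.5355, -3.0000)
after link 5: o_5 = (-6.8782, -4.3847, 1.2500)
after link 6: o_6 = (-9.5235, 0.0977, 4.9796)

-9.524 0.098 4.980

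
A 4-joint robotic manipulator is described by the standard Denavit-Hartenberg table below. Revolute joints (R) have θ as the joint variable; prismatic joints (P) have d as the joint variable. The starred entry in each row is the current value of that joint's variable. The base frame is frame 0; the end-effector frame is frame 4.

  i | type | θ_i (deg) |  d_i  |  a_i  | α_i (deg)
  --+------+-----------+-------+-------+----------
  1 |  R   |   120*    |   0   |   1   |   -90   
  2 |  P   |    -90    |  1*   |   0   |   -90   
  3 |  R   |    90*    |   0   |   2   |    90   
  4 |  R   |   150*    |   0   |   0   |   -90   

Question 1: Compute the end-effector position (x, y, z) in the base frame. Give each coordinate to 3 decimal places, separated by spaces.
0.366 1.366 0.000

after link 1: o_1 = (-0.5000, 0.8660, 0.0000)
after link 2: o_2 = (-1.3660, 0.3660, 0.0000)
after link 3: o_3 = (0.3660, 1.3660, 0.0000)
after link 4: o_4 = (0.3660, 1.3660, 0.0000)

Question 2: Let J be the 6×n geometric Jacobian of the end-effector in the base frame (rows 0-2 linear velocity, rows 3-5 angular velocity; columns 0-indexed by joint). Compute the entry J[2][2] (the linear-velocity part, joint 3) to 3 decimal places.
-2.000

axis z_2 = (-0.5000,0.8660,-0.0000); lever o_n−o_2 = (1.7321,1.0000,0.0000)
cross product → J_v[:, 2] = (0.0000,-0.0000,-2.0000)
J_ω[:, 2] = z_2
entry J[2][2] = -2.0000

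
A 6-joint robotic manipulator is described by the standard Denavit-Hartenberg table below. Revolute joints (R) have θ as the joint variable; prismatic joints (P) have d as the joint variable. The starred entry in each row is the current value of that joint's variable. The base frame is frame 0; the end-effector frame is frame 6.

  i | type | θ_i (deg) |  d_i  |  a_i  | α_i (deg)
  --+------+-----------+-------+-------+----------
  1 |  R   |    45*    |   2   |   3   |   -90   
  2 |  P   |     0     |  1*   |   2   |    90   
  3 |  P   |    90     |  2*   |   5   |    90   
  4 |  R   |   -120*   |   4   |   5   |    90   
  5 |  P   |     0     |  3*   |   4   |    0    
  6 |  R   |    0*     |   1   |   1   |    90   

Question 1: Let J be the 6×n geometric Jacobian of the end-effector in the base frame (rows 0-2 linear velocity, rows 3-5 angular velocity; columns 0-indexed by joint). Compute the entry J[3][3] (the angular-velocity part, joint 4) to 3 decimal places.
0.707

axis z_3 = (0.7071,0.7071,0.0000); lever o_n−o_3 = (8.8135,-3.1566,-6.6603)
cross product → J_v[:, 3] = (-4.7095,4.7095,-8.4641)
J_ω[:, 3] = z_3
entry J[3][3] = 0.7071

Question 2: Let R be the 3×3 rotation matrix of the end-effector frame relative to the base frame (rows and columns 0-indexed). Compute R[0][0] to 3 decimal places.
End-effector x-axis (col 0 of R) = (0.3536,-0.3536,-0.8660)
R[0][0] = 0.3536

0.354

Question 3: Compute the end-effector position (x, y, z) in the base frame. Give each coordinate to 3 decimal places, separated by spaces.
after link 1: o_1 = (2.1213, 2.1213, 2.0000)
after link 2: o_2 = (2.8284, 4.2426, 2.0000)
after link 3: o_3 = (-0.7071, 7.7782, 4.0000)
after link 4: o_4 = (3.8891, 8.8388, -0.3301)
after link 5: o_5 = (7.1404, 5.5875, -2.2942)
after link 6: o_6 = (8.1063, 4.6216, -2.6603)

8.106 4.622 -2.660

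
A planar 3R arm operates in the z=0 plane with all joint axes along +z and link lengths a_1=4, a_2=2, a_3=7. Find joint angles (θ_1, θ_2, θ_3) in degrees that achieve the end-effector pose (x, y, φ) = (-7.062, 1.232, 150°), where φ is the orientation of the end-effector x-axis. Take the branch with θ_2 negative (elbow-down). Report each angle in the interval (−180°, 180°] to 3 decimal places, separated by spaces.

wrist centre = target − a_3·(cos φ, sin φ) = (-0.9998, -2.2680)
cos θ_2 = (6.1435−4²−2²)/(2·4·2) = -0.8660; θ_2 = -150.0009° (elbow-down)
β = atan2(-2.2680,-0.9998) = -113.7897°; ψ = atan2(-1.0000,2.2679) = -23.7935°
θ_1 = β − ψ = -89.9962°
θ_3 = φ − θ_1 − θ_2 = 29.9971° (wrapped to (-180°,180°])

-89.996 -150.001 29.997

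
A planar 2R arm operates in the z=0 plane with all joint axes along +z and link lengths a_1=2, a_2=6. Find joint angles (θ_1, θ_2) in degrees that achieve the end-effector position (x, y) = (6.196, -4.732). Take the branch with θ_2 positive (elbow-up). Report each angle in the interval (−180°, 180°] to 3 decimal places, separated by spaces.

-60.009 30.011

cos θ_2 = (60.7822−2²−6²)/(2·2·6) = 0.8659; θ_2 = 30.0113° (elbow-up)
β = atan2(-4.7320,6.1960) = -37.3696°; ψ = atan2(3.0010,7.1956) = 22.6394°
θ_1 = β − ψ = -60.0090°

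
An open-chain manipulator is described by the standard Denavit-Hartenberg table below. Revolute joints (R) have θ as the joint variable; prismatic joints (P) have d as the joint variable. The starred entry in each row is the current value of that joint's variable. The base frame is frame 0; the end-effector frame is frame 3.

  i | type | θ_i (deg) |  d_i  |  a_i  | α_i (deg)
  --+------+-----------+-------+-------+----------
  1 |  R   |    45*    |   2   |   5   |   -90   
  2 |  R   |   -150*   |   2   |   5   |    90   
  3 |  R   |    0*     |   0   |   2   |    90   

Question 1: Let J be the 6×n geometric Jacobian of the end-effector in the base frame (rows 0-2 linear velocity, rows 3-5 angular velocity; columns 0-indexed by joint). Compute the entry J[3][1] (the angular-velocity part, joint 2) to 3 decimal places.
-0.707

axis z_1 = (-0.7071,0.7071,0.0000); lever o_n−o_1 = (-5.7008,-2.8724,3.5000)
cross product → J_v[:, 1] = (2.4749,2.4749,6.0622)
J_ω[:, 1] = z_1
entry J[3][1] = -0.7071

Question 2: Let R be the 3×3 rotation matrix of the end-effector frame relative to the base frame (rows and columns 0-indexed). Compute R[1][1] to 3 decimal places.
End-effector y-axis (col 1 of R) = (-0.3536,-0.3536,-0.8660)
R[1][1] = -0.3536

-0.354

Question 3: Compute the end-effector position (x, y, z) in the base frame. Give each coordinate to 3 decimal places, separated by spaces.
-2.165 0.663 5.500

after link 1: o_1 = (3.5355, 3.5355, 2.0000)
after link 2: o_2 = (-0.9405, 1.8879, 4.5000)
after link 3: o_3 = (-2.1653, 0.6631, 5.5000)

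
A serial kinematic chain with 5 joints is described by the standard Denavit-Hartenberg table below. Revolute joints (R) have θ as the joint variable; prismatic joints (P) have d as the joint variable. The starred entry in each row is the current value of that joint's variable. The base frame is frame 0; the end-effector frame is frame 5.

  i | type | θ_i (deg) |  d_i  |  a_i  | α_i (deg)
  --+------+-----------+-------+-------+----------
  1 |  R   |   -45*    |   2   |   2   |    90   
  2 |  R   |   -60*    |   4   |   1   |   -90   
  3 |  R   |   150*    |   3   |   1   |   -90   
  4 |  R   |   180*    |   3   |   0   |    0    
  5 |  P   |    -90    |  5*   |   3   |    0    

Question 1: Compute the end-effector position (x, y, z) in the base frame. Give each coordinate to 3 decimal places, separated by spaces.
after link 1: o_1 = (1.4142, -1.4142, 2.0000)
after link 2: o_2 = (-1.0607, -4.5962, 1.1340)
after link 3: o_3 = (0.8238, -5.7736, 3.3840)
after link 4: o_4 = (-1.5436, -7.0804, 4.6830)
after link 5: o_5 = (-7.3265, -7.4212, 5.3481)

-7.326 -7.421 5.348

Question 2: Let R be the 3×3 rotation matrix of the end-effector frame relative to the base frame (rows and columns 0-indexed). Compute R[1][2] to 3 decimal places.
-0.436

End-effector z-axis (col 2 of R) = (-0.7891,-0.4356,0.4330)
R[1][2] = -0.4356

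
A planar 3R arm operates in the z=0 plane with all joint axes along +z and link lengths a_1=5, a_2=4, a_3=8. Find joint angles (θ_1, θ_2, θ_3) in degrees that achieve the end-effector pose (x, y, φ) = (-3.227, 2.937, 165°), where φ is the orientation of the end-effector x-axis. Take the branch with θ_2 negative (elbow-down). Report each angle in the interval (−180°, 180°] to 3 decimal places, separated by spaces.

wrist centre = target − a_3·(cos φ, sin φ) = (4.5004, 0.8664)
cos θ_2 = (21.0044−5²−4²)/(2·5·4) = -0.4999; θ_2 = -119.9927° (elbow-down)
β = atan2(0.8664,4.5004) = 10.8976°; ψ = atan2(-3.4644,3.0004) = -49.1045°
θ_1 = β − ψ = 60.0021°
θ_3 = φ − θ_1 − θ_2 = -135.0094° (wrapped to (-180°,180°])

60.002 -119.993 -135.009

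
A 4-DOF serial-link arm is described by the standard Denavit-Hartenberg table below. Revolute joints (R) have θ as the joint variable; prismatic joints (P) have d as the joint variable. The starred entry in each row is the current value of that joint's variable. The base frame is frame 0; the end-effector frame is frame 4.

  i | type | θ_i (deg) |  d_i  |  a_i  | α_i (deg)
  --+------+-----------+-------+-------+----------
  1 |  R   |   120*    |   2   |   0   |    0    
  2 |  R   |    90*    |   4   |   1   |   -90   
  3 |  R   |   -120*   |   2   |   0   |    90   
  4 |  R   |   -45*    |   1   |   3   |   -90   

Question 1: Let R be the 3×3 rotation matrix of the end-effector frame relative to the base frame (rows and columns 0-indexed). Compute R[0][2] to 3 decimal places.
0.660

End-effector z-axis (col 2 of R) = (0.6597,-0.4356,0.6124)
R[0][2] = 0.6597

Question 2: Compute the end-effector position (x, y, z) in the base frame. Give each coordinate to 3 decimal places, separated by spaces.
0.742 0.568 7.337

after link 1: o_1 = (0.0000, 0.0000, 2.0000)
after link 2: o_2 = (-0.8660, -0.5000, 6.0000)
after link 3: o_3 = (0.1340, -2.2321, 6.0000)
after link 4: o_4 = (0.7419, 0.5684, 7.3371)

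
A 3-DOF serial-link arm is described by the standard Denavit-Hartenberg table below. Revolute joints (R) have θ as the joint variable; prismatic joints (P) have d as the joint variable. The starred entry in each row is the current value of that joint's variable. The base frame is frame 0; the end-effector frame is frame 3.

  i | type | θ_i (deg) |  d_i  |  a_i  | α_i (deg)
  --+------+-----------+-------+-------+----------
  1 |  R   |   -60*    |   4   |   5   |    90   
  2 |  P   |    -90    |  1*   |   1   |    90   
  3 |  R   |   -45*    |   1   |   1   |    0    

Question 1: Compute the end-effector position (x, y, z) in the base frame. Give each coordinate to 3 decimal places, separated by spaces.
1.746 -3.611 2.293

after link 1: o_1 = (2.5000, -4.3301, 4.0000)
after link 2: o_2 = (1.6340, -4.8301, 3.0000)
after link 3: o_3 = (1.7463, -3.6105, 2.2929)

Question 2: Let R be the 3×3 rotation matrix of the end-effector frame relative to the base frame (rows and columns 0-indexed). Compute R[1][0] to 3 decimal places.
0.354

End-effector x-axis (col 0 of R) = (0.6124,0.3536,-0.7071)
R[1][0] = 0.3536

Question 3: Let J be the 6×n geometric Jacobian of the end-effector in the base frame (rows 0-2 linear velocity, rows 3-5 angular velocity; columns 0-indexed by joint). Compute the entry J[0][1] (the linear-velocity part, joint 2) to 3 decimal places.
prismatic axis z_1 = (-0.8660,-0.5000,0.0000)
J_v[:, 1] = z_1; J_ω[:, 1] = (0,0,0)
entry J[0][1] = -0.8660

-0.866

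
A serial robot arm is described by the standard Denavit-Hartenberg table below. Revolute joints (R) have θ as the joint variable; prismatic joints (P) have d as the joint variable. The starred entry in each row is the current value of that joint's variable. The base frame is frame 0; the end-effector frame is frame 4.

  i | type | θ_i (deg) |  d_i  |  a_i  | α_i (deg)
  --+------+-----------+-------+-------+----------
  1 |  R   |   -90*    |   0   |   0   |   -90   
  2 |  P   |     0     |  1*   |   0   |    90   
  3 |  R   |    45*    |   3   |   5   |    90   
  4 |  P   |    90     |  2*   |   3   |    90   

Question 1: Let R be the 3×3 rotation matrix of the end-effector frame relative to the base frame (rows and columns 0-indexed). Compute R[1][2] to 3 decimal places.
End-effector z-axis (col 2 of R) = (0.7071,-0.7071,-0.0000)
R[1][2] = -0.7071

-0.707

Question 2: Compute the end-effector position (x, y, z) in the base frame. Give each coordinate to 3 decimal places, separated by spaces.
after link 1: o_1 = (0.0000, 0.0000, 0.0000)
after link 2: o_2 = (1.0000, 0.0000, 0.0000)
after link 3: o_3 = (4.5355, -3.5355, 3.0000)
after link 4: o_4 = (3.1213, -4.9497, 6.0000)

3.121 -4.950 6.000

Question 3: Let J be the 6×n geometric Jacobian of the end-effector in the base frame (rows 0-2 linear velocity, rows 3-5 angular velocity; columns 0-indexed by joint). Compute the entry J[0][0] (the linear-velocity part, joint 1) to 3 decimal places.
axis z_0 = ẑ; lever o_n−o_0 = (3.1213,-4.9497,6.0000)
cross product → J_v[:, 0] = (4.9497,3.1213,-0.0000)
J_ω[:, 0] = z_0
entry J[0][0] = 4.9497

4.950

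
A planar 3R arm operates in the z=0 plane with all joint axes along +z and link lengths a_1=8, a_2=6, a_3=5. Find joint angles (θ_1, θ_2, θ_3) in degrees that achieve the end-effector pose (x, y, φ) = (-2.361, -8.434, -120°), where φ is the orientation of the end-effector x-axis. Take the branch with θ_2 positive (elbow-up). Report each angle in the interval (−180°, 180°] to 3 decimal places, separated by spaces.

wrist centre = target − a_3·(cos φ, sin φ) = (0.1390, -4.1039)
cos θ_2 = (16.8611−8²−6²)/(2·8·6) = -0.8660; θ_2 = 150.0006° (elbow-up)
β = atan2(-4.1039,0.1390) = -88.0601°; ψ = atan2(2.9999,2.8038) = 46.9355°
θ_1 = β − ψ = -134.9956°
θ_3 = φ − θ_1 − θ_2 = -135.0049° (wrapped to (-180°,180°])

-134.996 150.001 -135.005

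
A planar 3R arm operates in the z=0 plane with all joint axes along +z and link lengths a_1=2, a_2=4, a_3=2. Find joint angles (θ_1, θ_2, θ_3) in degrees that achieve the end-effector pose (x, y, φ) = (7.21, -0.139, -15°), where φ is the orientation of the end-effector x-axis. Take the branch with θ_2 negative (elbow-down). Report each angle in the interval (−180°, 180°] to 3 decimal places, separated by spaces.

44.990 -59.991 0.001

wrist centre = target − a_3·(cos φ, sin φ) = (5.2781, 0.3786)
cos θ_2 = (28.0022−2²−4²)/(2·2·4) = 0.5001; θ_2 = -59.9908° (elbow-down)
β = atan2(0.3786,5.2781) = 4.1032°; ψ = atan2(-3.4638,4.0006) = -40.8868°
θ_1 = β − ψ = 44.9900°
θ_3 = φ − θ_1 − θ_2 = 0.0008° (wrapped to (-180°,180°])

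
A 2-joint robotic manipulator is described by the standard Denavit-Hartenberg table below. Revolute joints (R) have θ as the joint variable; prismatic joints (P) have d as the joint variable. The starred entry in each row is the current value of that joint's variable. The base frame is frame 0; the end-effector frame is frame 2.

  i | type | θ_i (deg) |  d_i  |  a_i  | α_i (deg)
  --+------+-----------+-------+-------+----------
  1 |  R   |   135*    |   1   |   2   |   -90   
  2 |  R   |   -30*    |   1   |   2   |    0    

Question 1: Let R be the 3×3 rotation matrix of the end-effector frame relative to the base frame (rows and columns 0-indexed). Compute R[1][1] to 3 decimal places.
0.354

End-effector y-axis (col 1 of R) = (-0.3536,0.3536,-0.8660)
R[1][1] = 0.3536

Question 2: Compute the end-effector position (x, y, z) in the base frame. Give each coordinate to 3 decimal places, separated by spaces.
-3.346 1.932 2.000

after link 1: o_1 = (-1.4142, 1.4142, 1.0000)
after link 2: o_2 = (-3.3461, 1.9319, 2.0000)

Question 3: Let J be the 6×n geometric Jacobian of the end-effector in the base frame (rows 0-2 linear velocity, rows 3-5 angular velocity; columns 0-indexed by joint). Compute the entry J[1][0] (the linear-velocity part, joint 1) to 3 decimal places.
axis z_0 = ẑ; lever o_n−o_0 = (-3.3461,1.9319,2.0000)
cross product → J_v[:, 0] = (-1.9319,-3.3461,0.0000)
J_ω[:, 0] = z_0
entry J[1][0] = -3.3461

-3.346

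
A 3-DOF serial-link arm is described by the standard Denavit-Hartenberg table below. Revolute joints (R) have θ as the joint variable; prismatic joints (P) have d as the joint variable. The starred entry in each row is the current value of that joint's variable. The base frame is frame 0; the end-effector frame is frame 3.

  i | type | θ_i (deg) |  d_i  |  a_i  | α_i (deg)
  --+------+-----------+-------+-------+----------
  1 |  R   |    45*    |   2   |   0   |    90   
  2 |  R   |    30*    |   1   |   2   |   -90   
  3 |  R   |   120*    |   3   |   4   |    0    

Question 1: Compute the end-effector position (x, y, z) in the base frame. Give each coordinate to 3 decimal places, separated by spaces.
after link 1: o_1 = (0.0000, 0.0000, 2.0000)
after link 2: o_2 = (1.9319, 0.5176, 3.0000)
after link 3: o_3 = (-2.8030, 0.6817, 4.5981)

-2.803 0.682 4.598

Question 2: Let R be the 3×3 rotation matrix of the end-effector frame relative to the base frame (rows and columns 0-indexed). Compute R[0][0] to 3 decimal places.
End-effector x-axis (col 0 of R) = (-0.9186,0.3062,-0.2500)
R[0][0] = -0.9186

-0.919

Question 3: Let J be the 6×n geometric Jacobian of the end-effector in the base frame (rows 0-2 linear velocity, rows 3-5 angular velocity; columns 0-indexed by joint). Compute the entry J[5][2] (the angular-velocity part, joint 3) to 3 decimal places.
axis z_2 = (-0.3536,-0.3536,0.8660); lever o_n−o_2 = (-4.7349,0.1641,1.5981)
cross product → J_v[:, 2] = (-0.7071,-3.5355,-1.7321)
J_ω[:, 2] = z_2
entry J[5][2] = 0.8660

0.866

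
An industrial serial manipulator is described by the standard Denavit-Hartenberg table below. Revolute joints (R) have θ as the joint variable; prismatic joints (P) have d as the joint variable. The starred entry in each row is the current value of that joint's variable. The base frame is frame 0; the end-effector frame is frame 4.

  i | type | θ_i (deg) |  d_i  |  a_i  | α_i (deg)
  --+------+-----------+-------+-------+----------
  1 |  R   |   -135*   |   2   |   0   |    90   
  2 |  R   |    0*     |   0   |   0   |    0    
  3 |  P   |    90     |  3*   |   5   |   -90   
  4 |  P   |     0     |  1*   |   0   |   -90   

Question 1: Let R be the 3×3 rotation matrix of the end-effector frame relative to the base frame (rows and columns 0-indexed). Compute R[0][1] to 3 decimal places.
-0.707

End-effector y-axis (col 1 of R) = (-0.7071,-0.7071,-0.0000)
R[0][1] = -0.7071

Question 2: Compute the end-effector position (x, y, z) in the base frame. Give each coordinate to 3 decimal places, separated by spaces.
after link 1: o_1 = (0.0000, 0.0000, 2.0000)
after link 2: o_2 = (0.0000, 0.0000, 2.0000)
after link 3: o_3 = (-2.1213, 2.1213, 7.0000)
after link 4: o_4 = (-1.4142, 2.8284, 7.0000)

-1.414 2.828 7.000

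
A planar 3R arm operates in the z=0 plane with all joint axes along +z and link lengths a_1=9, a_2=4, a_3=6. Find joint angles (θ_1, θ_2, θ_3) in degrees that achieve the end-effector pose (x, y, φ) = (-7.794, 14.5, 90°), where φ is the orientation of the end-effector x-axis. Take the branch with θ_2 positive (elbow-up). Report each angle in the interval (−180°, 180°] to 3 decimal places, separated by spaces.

wrist centre = target − a_3·(cos φ, sin φ) = (-7.7940, 8.5000)
cos θ_2 = (132.9964−9²−4²)/(2·9·4) = 0.5000; θ_2 = 60.0033° (elbow-up)
β = atan2(8.5000,-7.7940) = 132.5190°; ψ = atan2(3.4642,10.9998) = 17.4810°
θ_1 = β − ψ = 115.0380°
θ_3 = φ − θ_1 − θ_2 = -85.0413° (wrapped to (-180°,180°])

115.038 60.003 -85.041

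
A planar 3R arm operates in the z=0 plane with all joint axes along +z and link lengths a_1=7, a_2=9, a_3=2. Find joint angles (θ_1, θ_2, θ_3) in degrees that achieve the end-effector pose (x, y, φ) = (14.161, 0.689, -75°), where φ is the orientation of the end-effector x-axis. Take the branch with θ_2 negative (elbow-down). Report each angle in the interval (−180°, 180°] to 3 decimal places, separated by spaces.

44.999 -59.995 -60.004

wrist centre = target − a_3·(cos φ, sin φ) = (13.6434, 2.6209)
cos θ_2 = (193.0102−7²−9²)/(2·7·9) = 0.5001; θ_2 = -59.9947° (elbow-down)
β = atan2(2.6209,13.6434) = 10.8739°; ψ = atan2(-7.7938,11.5007) = -34.1247°
θ_1 = β − ψ = 44.9986°
θ_3 = φ − θ_1 − θ_2 = -60.0039° (wrapped to (-180°,180°])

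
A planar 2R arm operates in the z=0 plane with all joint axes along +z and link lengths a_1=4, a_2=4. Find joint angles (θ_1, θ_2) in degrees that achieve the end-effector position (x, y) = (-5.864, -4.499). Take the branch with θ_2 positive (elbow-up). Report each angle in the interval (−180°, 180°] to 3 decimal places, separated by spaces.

cos θ_2 = (54.6275−4²−4²)/(2·4·4) = 0.7071; θ_2 = 44.9998° (elbow-up)
β = atan2(-4.4990,-5.8640) = -142.5037°; ψ = atan2(2.8284,6.8284) = 22.4999°
θ_1 = β − ψ = -165.0036°

-165.004 45.000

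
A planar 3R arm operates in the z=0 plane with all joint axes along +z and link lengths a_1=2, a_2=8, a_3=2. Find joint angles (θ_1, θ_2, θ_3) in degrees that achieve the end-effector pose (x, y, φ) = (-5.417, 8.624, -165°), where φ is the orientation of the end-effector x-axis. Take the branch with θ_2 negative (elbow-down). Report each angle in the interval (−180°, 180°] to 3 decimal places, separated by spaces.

134.993 -29.989 89.996

wrist centre = target − a_3·(cos φ, sin φ) = (-3.4851, 9.1416)
cos θ_2 = (95.7158−2²−8²)/(2·2·8) = 0.8661; θ_2 = -29.9893° (elbow-down)
β = atan2(9.1416,-3.4851) = 110.8688°; ψ = atan2(-3.9987,8.9290) = -24.1245°
θ_1 = β − ψ = 134.9933°
θ_3 = φ − θ_1 − θ_2 = 89.9959° (wrapped to (-180°,180°])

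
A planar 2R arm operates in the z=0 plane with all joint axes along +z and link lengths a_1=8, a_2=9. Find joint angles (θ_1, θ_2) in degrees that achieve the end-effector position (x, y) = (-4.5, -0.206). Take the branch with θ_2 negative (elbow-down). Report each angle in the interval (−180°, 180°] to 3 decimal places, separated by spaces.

-89.997 -150.000

cos θ_2 = (20.2924−8²−9²)/(2·8·9) = -0.8660; θ_2 = -149.9999° (elbow-down)
β = atan2(-0.2060,-4.5000) = -177.3790°; ψ = atan2(-4.5000,0.2058) = -87.3818°
θ_1 = β − ψ = -89.9972°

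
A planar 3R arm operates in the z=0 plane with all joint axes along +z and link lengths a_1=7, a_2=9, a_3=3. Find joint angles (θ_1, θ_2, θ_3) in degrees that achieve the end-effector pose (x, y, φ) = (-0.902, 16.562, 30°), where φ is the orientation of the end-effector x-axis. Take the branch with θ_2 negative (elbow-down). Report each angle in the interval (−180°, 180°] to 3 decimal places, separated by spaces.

wrist centre = target − a_3·(cos φ, sin φ) = (-3.5001, 15.0620)
cos θ_2 = (239.1144−7²−9²)/(2·7·9) = 0.8660; θ_2 = -30.0044° (elbow-down)
β = atan2(15.0620,-3.5001) = 103.0821°; ψ = atan2(-4.5006,14.7939) = -16.9208°
θ_1 = β − ψ = 120.0029°
θ_3 = φ − θ_1 − θ_2 = -59.9985° (wrapped to (-180°,180°])

120.003 -30.004 -59.999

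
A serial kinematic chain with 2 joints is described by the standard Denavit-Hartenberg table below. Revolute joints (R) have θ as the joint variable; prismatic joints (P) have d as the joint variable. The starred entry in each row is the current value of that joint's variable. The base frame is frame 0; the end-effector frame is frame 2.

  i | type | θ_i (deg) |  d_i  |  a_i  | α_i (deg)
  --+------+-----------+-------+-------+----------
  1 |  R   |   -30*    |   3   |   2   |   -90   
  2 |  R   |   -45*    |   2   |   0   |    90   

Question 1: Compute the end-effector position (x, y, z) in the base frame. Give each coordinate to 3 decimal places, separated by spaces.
after link 1: o_1 = (1.7321, -1.0000, 3.0000)
after link 2: o_2 = (2.7321, 0.7321, 3.0000)

2.732 0.732 3.000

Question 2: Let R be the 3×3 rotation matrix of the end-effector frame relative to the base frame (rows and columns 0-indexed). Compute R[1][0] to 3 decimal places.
End-effector x-axis (col 0 of R) = (0.6124,-0.3536,0.7071)
R[1][0] = -0.3536

-0.354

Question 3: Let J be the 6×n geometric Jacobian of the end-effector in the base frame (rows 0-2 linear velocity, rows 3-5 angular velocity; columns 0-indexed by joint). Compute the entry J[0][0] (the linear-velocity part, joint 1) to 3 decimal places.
axis z_0 = ẑ; lever o_n−o_0 = (2.7321,0.7321,3.0000)
cross product → J_v[:, 0] = (-0.7321,2.7321,0.0000)
J_ω[:, 0] = z_0
entry J[0][0] = -0.7321

-0.732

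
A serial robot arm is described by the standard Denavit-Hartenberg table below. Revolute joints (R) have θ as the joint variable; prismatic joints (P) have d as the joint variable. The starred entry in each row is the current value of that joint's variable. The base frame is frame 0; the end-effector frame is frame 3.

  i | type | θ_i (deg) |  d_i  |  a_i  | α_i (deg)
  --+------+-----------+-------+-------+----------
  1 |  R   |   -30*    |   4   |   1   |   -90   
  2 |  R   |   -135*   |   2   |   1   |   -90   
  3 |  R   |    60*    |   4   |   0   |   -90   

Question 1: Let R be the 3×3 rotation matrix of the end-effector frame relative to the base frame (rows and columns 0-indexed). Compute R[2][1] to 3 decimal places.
End-effector y-axis (col 1 of R) = (-0.6124,0.3536,-0.7071)
R[2][1] = -0.7071

-0.707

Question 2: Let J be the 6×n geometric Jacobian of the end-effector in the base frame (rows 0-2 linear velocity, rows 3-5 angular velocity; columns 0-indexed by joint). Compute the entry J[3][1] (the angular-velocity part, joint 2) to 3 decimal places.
0.500

axis z_1 = (0.5000,0.8660,0.0000); lever o_n−o_1 = (2.8371,0.6714,3.5355)
cross product → J_v[:, 1] = (3.0619,-1.7678,-2.1213)
J_ω[:, 1] = z_1
entry J[3][1] = 0.5000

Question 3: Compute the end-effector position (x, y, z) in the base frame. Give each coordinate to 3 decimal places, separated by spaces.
after link 1: o_1 = (0.8660, -0.5000, 4.0000)
after link 2: o_2 = (1.2537, 1.5856, 4.7071)
after link 3: o_3 = (3.7031, 0.1714, 7.5355)

3.703 0.171 7.536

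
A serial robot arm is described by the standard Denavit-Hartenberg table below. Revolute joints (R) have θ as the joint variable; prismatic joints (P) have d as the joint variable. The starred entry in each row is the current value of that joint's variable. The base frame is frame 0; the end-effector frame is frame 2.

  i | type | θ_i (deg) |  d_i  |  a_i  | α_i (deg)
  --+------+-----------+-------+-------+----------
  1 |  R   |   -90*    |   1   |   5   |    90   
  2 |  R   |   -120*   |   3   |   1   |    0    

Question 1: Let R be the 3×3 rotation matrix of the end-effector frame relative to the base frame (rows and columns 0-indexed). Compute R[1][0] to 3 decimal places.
0.500

End-effector x-axis (col 0 of R) = (-0.0000,0.5000,-0.8660)
R[1][0] = 0.5000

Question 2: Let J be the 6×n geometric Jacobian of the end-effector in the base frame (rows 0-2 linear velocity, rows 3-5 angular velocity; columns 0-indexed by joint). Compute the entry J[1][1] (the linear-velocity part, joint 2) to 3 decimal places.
axis z_1 = (-1.0000,-0.0000,0.0000); lever o_n−o_1 = (-3.0000,0.5000,-0.8660)
cross product → J_v[:, 1] = (0.0000,-0.8660,-0.5000)
J_ω[:, 1] = z_1
entry J[1][1] = -0.8660

-0.866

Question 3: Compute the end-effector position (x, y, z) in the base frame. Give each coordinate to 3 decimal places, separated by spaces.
after link 1: o_1 = (0.0000, -5.0000, 1.0000)
after link 2: o_2 = (-3.0000, -4.5000, 0.1340)

-3.000 -4.500 0.134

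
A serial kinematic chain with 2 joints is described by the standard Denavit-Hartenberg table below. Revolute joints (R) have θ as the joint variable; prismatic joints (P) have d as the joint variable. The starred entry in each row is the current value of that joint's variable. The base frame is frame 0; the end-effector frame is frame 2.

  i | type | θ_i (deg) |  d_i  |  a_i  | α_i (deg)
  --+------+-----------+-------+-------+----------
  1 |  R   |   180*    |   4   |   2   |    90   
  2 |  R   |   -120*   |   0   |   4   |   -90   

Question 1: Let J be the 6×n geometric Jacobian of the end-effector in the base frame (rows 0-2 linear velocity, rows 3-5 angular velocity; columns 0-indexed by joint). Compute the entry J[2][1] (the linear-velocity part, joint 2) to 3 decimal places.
-2.000

axis z_1 = (0.0000,1.0000,0.0000); lever o_n−o_1 = (2.0000,-0.0000,-3.4641)
cross product → J_v[:, 1] = (-3.4641,0.0000,-2.0000)
J_ω[:, 1] = z_1
entry J[2][1] = -2.0000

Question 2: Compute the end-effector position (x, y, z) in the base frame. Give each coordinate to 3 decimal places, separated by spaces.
-0.000 0.000 0.536

after link 1: o_1 = (-2.0000, 0.0000, 4.0000)
after link 2: o_2 = (-0.0000, 0.0000, 0.5359)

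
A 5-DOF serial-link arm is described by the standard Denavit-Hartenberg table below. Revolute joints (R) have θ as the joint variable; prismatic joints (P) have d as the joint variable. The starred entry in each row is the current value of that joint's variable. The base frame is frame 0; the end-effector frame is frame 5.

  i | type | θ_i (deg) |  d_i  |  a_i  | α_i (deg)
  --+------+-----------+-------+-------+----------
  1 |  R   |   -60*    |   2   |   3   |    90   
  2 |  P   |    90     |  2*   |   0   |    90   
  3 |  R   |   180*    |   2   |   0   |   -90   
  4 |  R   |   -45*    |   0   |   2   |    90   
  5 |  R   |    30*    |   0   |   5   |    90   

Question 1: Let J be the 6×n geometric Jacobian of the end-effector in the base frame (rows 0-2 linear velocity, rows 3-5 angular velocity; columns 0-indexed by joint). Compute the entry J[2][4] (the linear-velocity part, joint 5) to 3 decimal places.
axis z_4 = (0.3536,-0.6124,0.7071); lever o_n−o_4 = (3.6960,-1.4017,-3.0619)
cross product → J_v[:, 4] = (2.8661,3.6960,1.7678)
J_ω[:, 4] = z_4
entry J[2][4] = 1.7678

1.768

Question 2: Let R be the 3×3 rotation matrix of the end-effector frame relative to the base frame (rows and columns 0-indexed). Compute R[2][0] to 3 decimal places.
-0.612

End-effector x-axis (col 0 of R) = (0.7392,-0.2803,-0.6124)
R[2][0] = -0.6124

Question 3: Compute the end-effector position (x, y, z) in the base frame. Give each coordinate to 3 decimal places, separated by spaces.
5.171 -7.957 -2.476

after link 1: o_1 = (1.5000, -2.5981, 2.0000)
after link 2: o_2 = (-0.2321, -3.5981, 2.0000)
after link 3: o_3 = (0.7679, -5.3301, 2.0000)
after link 4: o_4 = (1.4751, -6.5549, 0.5858)
after link 5: o_5 = (5.1711, -7.9565, -2.4761)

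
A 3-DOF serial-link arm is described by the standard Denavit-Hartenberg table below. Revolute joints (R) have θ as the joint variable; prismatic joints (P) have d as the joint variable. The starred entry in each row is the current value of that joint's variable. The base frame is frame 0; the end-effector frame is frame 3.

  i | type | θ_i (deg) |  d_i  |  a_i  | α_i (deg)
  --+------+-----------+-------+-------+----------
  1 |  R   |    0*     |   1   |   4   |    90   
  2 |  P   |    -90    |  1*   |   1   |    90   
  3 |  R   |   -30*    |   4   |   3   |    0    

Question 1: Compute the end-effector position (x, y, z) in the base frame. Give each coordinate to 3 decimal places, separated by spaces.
after link 1: o_1 = (4.0000, 0.0000, 1.0000)
after link 2: o_2 = (4.0000, -1.0000, 0.0000)
after link 3: o_3 = (0.0000, 0.5000, -2.5981)

0.000 0.500 -2.598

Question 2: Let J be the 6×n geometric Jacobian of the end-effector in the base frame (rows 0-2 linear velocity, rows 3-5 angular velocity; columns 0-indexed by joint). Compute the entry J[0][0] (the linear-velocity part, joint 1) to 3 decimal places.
axis z_0 = ẑ; lever o_n−o_0 = (0.0000,0.5000,-2.5981)
cross product → J_v[:, 0] = (-0.5000,0.0000,0.0000)
J_ω[:, 0] = z_0
entry J[0][0] = -0.5000

-0.500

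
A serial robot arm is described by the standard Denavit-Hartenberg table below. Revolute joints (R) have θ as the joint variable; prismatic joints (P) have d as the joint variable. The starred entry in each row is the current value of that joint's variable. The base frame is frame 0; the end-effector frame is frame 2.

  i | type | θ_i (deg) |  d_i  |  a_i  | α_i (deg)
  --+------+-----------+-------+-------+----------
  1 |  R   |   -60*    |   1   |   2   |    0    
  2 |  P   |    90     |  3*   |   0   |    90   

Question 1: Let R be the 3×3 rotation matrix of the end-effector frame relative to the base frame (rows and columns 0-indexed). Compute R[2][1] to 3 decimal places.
1.000

End-effector y-axis (col 1 of R) = (-0.0000,0.0000,1.0000)
R[2][1] = 1.0000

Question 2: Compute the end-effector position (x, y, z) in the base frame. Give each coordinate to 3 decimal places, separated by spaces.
after link 1: o_1 = (1.0000, -1.7321, 1.0000)
after link 2: o_2 = (1.0000, -1.7321, 4.0000)

1.000 -1.732 4.000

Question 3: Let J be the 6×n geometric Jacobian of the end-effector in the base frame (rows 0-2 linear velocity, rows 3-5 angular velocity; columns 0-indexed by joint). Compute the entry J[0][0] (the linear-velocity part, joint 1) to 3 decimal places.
axis z_0 = ẑ; lever o_n−o_0 = (1.0000,-1.7321,4.0000)
cross product → J_v[:, 0] = (1.7321,1.0000,-0.0000)
J_ω[:, 0] = z_0
entry J[0][0] = 1.7321

1.732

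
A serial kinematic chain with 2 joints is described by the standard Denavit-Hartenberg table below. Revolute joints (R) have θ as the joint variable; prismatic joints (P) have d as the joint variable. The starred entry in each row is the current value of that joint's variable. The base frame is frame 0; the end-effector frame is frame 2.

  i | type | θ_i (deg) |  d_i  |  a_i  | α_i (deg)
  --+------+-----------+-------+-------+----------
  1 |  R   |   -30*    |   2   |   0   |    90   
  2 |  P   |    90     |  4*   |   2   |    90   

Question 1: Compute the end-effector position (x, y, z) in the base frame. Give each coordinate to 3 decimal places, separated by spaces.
-2.000 -3.464 4.000

after link 1: o_1 = (0.0000, 0.0000, 2.0000)
after link 2: o_2 = (-2.0000, -3.4641, 4.0000)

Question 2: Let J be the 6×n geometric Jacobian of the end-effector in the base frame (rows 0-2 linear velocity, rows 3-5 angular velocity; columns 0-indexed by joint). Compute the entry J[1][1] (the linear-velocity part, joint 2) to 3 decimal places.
-0.866

prismatic axis z_1 = (-0.5000,-0.8660,0.0000)
J_v[:, 1] = z_1; J_ω[:, 1] = (0,0,0)
entry J[1][1] = -0.8660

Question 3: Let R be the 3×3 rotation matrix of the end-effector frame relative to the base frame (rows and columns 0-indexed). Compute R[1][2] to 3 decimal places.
End-effector z-axis (col 2 of R) = (0.8660,-0.5000,-0.0000)
R[1][2] = -0.5000

-0.500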